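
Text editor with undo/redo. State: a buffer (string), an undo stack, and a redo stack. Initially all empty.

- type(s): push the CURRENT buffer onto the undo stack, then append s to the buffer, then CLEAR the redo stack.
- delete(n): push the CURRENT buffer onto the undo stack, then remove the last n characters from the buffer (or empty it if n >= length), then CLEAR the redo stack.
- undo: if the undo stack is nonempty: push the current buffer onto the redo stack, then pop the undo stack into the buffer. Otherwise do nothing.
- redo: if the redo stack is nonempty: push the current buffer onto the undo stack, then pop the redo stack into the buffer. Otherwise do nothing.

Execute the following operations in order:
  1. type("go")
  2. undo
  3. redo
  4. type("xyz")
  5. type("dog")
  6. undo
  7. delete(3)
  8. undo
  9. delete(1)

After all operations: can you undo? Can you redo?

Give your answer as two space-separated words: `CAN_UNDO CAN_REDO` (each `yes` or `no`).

After op 1 (type): buf='go' undo_depth=1 redo_depth=0
After op 2 (undo): buf='(empty)' undo_depth=0 redo_depth=1
After op 3 (redo): buf='go' undo_depth=1 redo_depth=0
After op 4 (type): buf='goxyz' undo_depth=2 redo_depth=0
After op 5 (type): buf='goxyzdog' undo_depth=3 redo_depth=0
After op 6 (undo): buf='goxyz' undo_depth=2 redo_depth=1
After op 7 (delete): buf='go' undo_depth=3 redo_depth=0
After op 8 (undo): buf='goxyz' undo_depth=2 redo_depth=1
After op 9 (delete): buf='goxy' undo_depth=3 redo_depth=0

Answer: yes no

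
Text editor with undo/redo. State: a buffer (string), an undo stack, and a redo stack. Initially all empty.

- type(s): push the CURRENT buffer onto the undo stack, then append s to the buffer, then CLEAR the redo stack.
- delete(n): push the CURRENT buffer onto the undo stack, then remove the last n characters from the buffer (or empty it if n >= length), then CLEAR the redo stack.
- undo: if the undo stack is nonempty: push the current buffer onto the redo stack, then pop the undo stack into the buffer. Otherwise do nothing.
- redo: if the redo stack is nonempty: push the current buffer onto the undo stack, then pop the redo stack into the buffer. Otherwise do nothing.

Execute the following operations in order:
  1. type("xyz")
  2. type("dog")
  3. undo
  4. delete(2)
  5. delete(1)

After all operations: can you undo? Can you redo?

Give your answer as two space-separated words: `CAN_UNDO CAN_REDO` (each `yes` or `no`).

Answer: yes no

Derivation:
After op 1 (type): buf='xyz' undo_depth=1 redo_depth=0
After op 2 (type): buf='xyzdog' undo_depth=2 redo_depth=0
After op 3 (undo): buf='xyz' undo_depth=1 redo_depth=1
After op 4 (delete): buf='x' undo_depth=2 redo_depth=0
After op 5 (delete): buf='(empty)' undo_depth=3 redo_depth=0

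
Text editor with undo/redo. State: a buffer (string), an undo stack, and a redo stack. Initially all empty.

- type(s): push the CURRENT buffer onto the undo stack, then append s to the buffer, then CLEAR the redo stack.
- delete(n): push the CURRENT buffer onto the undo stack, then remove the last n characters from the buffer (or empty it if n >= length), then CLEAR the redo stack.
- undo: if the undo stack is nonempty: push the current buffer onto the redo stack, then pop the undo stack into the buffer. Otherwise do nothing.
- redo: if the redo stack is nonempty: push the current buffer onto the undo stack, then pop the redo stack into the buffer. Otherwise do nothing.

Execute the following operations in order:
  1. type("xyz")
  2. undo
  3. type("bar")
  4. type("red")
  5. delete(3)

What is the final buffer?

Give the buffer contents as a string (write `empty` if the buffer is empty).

After op 1 (type): buf='xyz' undo_depth=1 redo_depth=0
After op 2 (undo): buf='(empty)' undo_depth=0 redo_depth=1
After op 3 (type): buf='bar' undo_depth=1 redo_depth=0
After op 4 (type): buf='barred' undo_depth=2 redo_depth=0
After op 5 (delete): buf='bar' undo_depth=3 redo_depth=0

Answer: bar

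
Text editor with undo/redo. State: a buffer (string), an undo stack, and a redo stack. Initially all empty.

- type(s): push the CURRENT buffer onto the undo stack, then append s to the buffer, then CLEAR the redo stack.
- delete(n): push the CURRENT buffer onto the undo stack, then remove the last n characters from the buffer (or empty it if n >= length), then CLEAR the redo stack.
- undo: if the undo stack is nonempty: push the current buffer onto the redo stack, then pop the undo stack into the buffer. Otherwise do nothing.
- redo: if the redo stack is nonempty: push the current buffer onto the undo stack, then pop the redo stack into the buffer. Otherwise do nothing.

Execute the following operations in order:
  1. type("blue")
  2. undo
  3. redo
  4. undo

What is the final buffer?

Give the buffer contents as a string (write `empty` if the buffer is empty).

After op 1 (type): buf='blue' undo_depth=1 redo_depth=0
After op 2 (undo): buf='(empty)' undo_depth=0 redo_depth=1
After op 3 (redo): buf='blue' undo_depth=1 redo_depth=0
After op 4 (undo): buf='(empty)' undo_depth=0 redo_depth=1

Answer: empty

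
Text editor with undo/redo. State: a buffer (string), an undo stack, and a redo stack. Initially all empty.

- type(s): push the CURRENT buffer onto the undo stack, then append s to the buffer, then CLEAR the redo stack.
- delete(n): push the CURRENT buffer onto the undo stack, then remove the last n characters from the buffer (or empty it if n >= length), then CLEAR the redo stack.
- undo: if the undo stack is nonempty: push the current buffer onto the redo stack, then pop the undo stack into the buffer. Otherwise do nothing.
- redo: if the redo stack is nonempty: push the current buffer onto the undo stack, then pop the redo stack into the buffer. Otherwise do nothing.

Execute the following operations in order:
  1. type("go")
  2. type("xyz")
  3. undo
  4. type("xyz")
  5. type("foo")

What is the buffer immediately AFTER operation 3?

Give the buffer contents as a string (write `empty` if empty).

After op 1 (type): buf='go' undo_depth=1 redo_depth=0
After op 2 (type): buf='goxyz' undo_depth=2 redo_depth=0
After op 3 (undo): buf='go' undo_depth=1 redo_depth=1

Answer: go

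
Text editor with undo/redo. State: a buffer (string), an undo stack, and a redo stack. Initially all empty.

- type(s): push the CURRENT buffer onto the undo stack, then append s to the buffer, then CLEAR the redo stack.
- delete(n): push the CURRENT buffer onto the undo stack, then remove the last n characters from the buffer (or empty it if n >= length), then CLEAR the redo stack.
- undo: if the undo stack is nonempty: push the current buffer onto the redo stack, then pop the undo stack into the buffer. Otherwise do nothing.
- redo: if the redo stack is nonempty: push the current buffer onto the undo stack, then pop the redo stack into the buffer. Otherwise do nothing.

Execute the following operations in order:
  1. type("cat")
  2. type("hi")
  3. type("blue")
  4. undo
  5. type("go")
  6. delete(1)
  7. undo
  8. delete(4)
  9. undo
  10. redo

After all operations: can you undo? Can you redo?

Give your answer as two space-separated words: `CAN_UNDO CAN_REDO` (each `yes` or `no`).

After op 1 (type): buf='cat' undo_depth=1 redo_depth=0
After op 2 (type): buf='cathi' undo_depth=2 redo_depth=0
After op 3 (type): buf='cathiblue' undo_depth=3 redo_depth=0
After op 4 (undo): buf='cathi' undo_depth=2 redo_depth=1
After op 5 (type): buf='cathigo' undo_depth=3 redo_depth=0
After op 6 (delete): buf='cathig' undo_depth=4 redo_depth=0
After op 7 (undo): buf='cathigo' undo_depth=3 redo_depth=1
After op 8 (delete): buf='cat' undo_depth=4 redo_depth=0
After op 9 (undo): buf='cathigo' undo_depth=3 redo_depth=1
After op 10 (redo): buf='cat' undo_depth=4 redo_depth=0

Answer: yes no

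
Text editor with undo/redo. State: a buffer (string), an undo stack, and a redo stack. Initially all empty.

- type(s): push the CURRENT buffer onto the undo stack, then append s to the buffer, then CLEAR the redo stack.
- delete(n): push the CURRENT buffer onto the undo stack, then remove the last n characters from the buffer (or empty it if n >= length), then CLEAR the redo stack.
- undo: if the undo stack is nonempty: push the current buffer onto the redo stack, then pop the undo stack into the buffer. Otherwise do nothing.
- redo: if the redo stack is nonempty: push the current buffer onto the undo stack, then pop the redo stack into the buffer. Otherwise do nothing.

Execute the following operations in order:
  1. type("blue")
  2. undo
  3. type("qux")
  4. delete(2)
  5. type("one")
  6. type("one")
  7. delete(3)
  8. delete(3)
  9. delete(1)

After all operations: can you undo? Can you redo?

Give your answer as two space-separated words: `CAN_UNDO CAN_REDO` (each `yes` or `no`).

After op 1 (type): buf='blue' undo_depth=1 redo_depth=0
After op 2 (undo): buf='(empty)' undo_depth=0 redo_depth=1
After op 3 (type): buf='qux' undo_depth=1 redo_depth=0
After op 4 (delete): buf='q' undo_depth=2 redo_depth=0
After op 5 (type): buf='qone' undo_depth=3 redo_depth=0
After op 6 (type): buf='qoneone' undo_depth=4 redo_depth=0
After op 7 (delete): buf='qone' undo_depth=5 redo_depth=0
After op 8 (delete): buf='q' undo_depth=6 redo_depth=0
After op 9 (delete): buf='(empty)' undo_depth=7 redo_depth=0

Answer: yes no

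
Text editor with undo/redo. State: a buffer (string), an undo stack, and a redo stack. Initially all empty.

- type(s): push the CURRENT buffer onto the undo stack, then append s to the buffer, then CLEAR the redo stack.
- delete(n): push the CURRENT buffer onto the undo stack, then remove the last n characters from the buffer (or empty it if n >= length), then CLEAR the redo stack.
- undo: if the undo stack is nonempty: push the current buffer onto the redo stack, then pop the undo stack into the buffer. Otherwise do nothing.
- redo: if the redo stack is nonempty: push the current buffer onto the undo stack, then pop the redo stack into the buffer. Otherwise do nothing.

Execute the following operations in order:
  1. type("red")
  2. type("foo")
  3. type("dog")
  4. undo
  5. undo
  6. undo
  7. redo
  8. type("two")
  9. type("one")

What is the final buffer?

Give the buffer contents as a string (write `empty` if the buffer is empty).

After op 1 (type): buf='red' undo_depth=1 redo_depth=0
After op 2 (type): buf='redfoo' undo_depth=2 redo_depth=0
After op 3 (type): buf='redfoodog' undo_depth=3 redo_depth=0
After op 4 (undo): buf='redfoo' undo_depth=2 redo_depth=1
After op 5 (undo): buf='red' undo_depth=1 redo_depth=2
After op 6 (undo): buf='(empty)' undo_depth=0 redo_depth=3
After op 7 (redo): buf='red' undo_depth=1 redo_depth=2
After op 8 (type): buf='redtwo' undo_depth=2 redo_depth=0
After op 9 (type): buf='redtwoone' undo_depth=3 redo_depth=0

Answer: redtwoone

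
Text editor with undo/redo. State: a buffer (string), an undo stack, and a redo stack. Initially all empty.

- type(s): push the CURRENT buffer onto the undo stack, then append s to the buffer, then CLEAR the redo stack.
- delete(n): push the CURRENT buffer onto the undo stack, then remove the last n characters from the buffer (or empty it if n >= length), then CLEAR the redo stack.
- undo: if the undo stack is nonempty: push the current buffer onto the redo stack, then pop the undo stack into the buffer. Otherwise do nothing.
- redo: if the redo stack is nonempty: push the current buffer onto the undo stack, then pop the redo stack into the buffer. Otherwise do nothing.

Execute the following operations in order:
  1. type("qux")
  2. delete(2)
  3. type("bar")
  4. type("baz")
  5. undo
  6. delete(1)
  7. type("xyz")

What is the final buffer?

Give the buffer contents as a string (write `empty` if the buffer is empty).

After op 1 (type): buf='qux' undo_depth=1 redo_depth=0
After op 2 (delete): buf='q' undo_depth=2 redo_depth=0
After op 3 (type): buf='qbar' undo_depth=3 redo_depth=0
After op 4 (type): buf='qbarbaz' undo_depth=4 redo_depth=0
After op 5 (undo): buf='qbar' undo_depth=3 redo_depth=1
After op 6 (delete): buf='qba' undo_depth=4 redo_depth=0
After op 7 (type): buf='qbaxyz' undo_depth=5 redo_depth=0

Answer: qbaxyz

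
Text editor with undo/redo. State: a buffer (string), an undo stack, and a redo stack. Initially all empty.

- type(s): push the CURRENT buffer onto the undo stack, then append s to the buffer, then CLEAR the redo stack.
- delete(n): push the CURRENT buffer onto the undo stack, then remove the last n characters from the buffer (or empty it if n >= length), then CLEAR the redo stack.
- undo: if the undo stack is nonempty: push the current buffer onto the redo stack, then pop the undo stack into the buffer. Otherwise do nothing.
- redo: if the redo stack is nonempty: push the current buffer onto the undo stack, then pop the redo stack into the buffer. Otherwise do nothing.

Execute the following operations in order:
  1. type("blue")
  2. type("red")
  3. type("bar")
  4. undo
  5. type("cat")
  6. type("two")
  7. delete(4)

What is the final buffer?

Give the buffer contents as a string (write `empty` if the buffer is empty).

Answer: blueredca

Derivation:
After op 1 (type): buf='blue' undo_depth=1 redo_depth=0
After op 2 (type): buf='bluered' undo_depth=2 redo_depth=0
After op 3 (type): buf='blueredbar' undo_depth=3 redo_depth=0
After op 4 (undo): buf='bluered' undo_depth=2 redo_depth=1
After op 5 (type): buf='blueredcat' undo_depth=3 redo_depth=0
After op 6 (type): buf='blueredcattwo' undo_depth=4 redo_depth=0
After op 7 (delete): buf='blueredca' undo_depth=5 redo_depth=0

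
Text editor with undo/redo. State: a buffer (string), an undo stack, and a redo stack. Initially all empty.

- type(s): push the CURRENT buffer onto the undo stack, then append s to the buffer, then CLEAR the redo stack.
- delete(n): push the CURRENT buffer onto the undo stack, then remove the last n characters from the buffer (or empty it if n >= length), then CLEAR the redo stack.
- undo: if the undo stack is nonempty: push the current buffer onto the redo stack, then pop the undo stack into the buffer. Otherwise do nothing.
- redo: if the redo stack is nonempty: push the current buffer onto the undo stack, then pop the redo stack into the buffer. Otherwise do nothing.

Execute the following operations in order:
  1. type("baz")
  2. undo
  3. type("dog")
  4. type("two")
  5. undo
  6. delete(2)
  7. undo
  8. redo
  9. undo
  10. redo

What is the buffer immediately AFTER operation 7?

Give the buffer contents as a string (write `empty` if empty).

After op 1 (type): buf='baz' undo_depth=1 redo_depth=0
After op 2 (undo): buf='(empty)' undo_depth=0 redo_depth=1
After op 3 (type): buf='dog' undo_depth=1 redo_depth=0
After op 4 (type): buf='dogtwo' undo_depth=2 redo_depth=0
After op 5 (undo): buf='dog' undo_depth=1 redo_depth=1
After op 6 (delete): buf='d' undo_depth=2 redo_depth=0
After op 7 (undo): buf='dog' undo_depth=1 redo_depth=1

Answer: dog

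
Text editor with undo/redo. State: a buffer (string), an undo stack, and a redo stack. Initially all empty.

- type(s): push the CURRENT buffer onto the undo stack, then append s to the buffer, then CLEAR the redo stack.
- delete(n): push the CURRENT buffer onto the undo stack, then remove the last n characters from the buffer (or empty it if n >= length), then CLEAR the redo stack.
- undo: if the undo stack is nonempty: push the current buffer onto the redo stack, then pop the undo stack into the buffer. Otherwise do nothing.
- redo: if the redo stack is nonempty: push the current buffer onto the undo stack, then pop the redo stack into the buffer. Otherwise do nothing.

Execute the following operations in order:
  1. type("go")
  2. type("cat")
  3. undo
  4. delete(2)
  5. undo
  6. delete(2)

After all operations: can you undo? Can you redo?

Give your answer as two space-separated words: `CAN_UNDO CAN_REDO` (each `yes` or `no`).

After op 1 (type): buf='go' undo_depth=1 redo_depth=0
After op 2 (type): buf='gocat' undo_depth=2 redo_depth=0
After op 3 (undo): buf='go' undo_depth=1 redo_depth=1
After op 4 (delete): buf='(empty)' undo_depth=2 redo_depth=0
After op 5 (undo): buf='go' undo_depth=1 redo_depth=1
After op 6 (delete): buf='(empty)' undo_depth=2 redo_depth=0

Answer: yes no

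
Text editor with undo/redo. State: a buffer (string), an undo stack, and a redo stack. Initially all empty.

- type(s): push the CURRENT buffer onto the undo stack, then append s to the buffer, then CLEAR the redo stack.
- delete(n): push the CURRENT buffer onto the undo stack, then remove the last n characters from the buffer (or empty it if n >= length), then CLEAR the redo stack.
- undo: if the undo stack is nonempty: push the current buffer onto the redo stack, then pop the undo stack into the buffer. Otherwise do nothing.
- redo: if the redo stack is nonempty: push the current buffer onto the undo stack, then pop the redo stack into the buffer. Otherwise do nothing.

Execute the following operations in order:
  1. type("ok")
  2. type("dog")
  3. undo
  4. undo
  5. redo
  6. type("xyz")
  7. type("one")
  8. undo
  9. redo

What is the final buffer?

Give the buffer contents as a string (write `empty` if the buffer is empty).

After op 1 (type): buf='ok' undo_depth=1 redo_depth=0
After op 2 (type): buf='okdog' undo_depth=2 redo_depth=0
After op 3 (undo): buf='ok' undo_depth=1 redo_depth=1
After op 4 (undo): buf='(empty)' undo_depth=0 redo_depth=2
After op 5 (redo): buf='ok' undo_depth=1 redo_depth=1
After op 6 (type): buf='okxyz' undo_depth=2 redo_depth=0
After op 7 (type): buf='okxyzone' undo_depth=3 redo_depth=0
After op 8 (undo): buf='okxyz' undo_depth=2 redo_depth=1
After op 9 (redo): buf='okxyzone' undo_depth=3 redo_depth=0

Answer: okxyzone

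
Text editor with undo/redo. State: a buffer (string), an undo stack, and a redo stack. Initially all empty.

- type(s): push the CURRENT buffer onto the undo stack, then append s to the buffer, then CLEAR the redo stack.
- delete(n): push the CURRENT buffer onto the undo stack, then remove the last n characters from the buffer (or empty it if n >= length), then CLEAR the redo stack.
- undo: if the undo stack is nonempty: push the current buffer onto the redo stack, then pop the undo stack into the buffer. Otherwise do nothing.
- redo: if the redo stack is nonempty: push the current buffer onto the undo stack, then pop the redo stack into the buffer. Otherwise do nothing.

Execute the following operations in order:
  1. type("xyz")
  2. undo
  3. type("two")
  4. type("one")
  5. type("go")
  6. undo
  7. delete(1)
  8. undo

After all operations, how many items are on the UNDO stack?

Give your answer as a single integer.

After op 1 (type): buf='xyz' undo_depth=1 redo_depth=0
After op 2 (undo): buf='(empty)' undo_depth=0 redo_depth=1
After op 3 (type): buf='two' undo_depth=1 redo_depth=0
After op 4 (type): buf='twoone' undo_depth=2 redo_depth=0
After op 5 (type): buf='twoonego' undo_depth=3 redo_depth=0
After op 6 (undo): buf='twoone' undo_depth=2 redo_depth=1
After op 7 (delete): buf='twoon' undo_depth=3 redo_depth=0
After op 8 (undo): buf='twoone' undo_depth=2 redo_depth=1

Answer: 2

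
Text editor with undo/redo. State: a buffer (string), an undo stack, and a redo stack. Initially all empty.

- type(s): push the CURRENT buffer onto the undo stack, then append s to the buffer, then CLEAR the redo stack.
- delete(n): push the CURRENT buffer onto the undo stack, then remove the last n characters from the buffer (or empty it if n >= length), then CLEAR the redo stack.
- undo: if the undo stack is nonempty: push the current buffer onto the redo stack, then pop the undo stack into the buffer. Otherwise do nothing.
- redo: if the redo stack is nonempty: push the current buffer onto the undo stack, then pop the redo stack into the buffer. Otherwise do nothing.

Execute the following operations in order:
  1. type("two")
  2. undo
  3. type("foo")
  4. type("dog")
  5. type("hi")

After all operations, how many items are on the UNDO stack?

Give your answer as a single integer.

Answer: 3

Derivation:
After op 1 (type): buf='two' undo_depth=1 redo_depth=0
After op 2 (undo): buf='(empty)' undo_depth=0 redo_depth=1
After op 3 (type): buf='foo' undo_depth=1 redo_depth=0
After op 4 (type): buf='foodog' undo_depth=2 redo_depth=0
After op 5 (type): buf='foodoghi' undo_depth=3 redo_depth=0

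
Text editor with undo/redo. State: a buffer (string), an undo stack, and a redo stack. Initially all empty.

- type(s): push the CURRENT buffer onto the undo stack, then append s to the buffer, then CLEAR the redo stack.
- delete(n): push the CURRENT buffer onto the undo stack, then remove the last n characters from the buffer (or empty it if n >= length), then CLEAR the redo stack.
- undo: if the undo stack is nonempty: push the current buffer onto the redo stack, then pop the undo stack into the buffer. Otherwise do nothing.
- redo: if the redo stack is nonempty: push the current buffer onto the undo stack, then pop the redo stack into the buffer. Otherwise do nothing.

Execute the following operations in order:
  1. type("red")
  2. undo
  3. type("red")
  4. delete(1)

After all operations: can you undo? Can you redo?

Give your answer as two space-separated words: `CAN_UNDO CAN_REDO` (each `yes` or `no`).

Answer: yes no

Derivation:
After op 1 (type): buf='red' undo_depth=1 redo_depth=0
After op 2 (undo): buf='(empty)' undo_depth=0 redo_depth=1
After op 3 (type): buf='red' undo_depth=1 redo_depth=0
After op 4 (delete): buf='re' undo_depth=2 redo_depth=0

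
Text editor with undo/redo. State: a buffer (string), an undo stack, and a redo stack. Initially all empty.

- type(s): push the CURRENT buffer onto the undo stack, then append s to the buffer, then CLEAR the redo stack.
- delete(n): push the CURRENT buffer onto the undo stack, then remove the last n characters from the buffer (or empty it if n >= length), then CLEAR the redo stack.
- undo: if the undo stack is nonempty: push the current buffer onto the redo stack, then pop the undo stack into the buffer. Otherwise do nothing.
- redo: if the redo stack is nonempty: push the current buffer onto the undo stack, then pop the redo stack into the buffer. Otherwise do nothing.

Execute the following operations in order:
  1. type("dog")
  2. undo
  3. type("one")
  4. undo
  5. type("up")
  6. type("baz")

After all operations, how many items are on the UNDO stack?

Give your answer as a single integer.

After op 1 (type): buf='dog' undo_depth=1 redo_depth=0
After op 2 (undo): buf='(empty)' undo_depth=0 redo_depth=1
After op 3 (type): buf='one' undo_depth=1 redo_depth=0
After op 4 (undo): buf='(empty)' undo_depth=0 redo_depth=1
After op 5 (type): buf='up' undo_depth=1 redo_depth=0
After op 6 (type): buf='upbaz' undo_depth=2 redo_depth=0

Answer: 2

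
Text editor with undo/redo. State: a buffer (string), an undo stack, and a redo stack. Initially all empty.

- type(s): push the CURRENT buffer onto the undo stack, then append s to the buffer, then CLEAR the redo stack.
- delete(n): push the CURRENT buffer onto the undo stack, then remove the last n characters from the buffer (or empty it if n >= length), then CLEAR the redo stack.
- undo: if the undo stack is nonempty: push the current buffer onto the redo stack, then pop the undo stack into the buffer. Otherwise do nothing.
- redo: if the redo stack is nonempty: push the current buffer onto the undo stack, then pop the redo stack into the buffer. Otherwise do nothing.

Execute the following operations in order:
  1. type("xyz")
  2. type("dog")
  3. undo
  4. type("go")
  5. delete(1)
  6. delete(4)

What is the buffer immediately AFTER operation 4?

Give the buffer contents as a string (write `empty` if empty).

After op 1 (type): buf='xyz' undo_depth=1 redo_depth=0
After op 2 (type): buf='xyzdog' undo_depth=2 redo_depth=0
After op 3 (undo): buf='xyz' undo_depth=1 redo_depth=1
After op 4 (type): buf='xyzgo' undo_depth=2 redo_depth=0

Answer: xyzgo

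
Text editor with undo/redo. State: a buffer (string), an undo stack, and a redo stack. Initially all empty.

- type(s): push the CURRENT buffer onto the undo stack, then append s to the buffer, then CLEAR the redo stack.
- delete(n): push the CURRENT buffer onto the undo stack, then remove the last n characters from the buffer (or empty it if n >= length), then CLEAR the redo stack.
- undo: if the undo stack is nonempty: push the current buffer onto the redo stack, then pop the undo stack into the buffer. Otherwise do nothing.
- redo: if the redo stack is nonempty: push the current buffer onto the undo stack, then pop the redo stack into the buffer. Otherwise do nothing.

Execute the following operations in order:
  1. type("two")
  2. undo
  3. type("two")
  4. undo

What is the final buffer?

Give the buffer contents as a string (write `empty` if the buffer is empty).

Answer: empty

Derivation:
After op 1 (type): buf='two' undo_depth=1 redo_depth=0
After op 2 (undo): buf='(empty)' undo_depth=0 redo_depth=1
After op 3 (type): buf='two' undo_depth=1 redo_depth=0
After op 4 (undo): buf='(empty)' undo_depth=0 redo_depth=1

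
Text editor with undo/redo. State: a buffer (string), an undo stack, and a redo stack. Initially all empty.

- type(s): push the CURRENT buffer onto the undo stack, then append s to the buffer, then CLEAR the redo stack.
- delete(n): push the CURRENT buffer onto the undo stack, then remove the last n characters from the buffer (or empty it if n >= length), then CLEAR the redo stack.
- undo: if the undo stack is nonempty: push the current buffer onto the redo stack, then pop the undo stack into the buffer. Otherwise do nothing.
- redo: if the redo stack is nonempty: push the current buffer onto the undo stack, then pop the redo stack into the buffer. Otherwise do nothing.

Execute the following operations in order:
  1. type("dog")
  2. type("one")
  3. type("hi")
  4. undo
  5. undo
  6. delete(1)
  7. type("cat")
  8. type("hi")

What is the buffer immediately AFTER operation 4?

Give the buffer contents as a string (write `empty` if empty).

After op 1 (type): buf='dog' undo_depth=1 redo_depth=0
After op 2 (type): buf='dogone' undo_depth=2 redo_depth=0
After op 3 (type): buf='dogonehi' undo_depth=3 redo_depth=0
After op 4 (undo): buf='dogone' undo_depth=2 redo_depth=1

Answer: dogone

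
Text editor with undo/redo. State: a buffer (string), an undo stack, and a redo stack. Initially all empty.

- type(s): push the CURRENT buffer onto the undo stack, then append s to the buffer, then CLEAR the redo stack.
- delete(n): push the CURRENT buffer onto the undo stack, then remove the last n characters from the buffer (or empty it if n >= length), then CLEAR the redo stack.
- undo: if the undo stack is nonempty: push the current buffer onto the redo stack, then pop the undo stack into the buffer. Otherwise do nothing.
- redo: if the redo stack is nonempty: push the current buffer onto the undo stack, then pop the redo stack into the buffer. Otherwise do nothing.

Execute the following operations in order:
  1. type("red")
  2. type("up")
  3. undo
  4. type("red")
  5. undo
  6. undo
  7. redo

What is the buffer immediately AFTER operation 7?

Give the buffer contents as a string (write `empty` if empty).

After op 1 (type): buf='red' undo_depth=1 redo_depth=0
After op 2 (type): buf='redup' undo_depth=2 redo_depth=0
After op 3 (undo): buf='red' undo_depth=1 redo_depth=1
After op 4 (type): buf='redred' undo_depth=2 redo_depth=0
After op 5 (undo): buf='red' undo_depth=1 redo_depth=1
After op 6 (undo): buf='(empty)' undo_depth=0 redo_depth=2
After op 7 (redo): buf='red' undo_depth=1 redo_depth=1

Answer: red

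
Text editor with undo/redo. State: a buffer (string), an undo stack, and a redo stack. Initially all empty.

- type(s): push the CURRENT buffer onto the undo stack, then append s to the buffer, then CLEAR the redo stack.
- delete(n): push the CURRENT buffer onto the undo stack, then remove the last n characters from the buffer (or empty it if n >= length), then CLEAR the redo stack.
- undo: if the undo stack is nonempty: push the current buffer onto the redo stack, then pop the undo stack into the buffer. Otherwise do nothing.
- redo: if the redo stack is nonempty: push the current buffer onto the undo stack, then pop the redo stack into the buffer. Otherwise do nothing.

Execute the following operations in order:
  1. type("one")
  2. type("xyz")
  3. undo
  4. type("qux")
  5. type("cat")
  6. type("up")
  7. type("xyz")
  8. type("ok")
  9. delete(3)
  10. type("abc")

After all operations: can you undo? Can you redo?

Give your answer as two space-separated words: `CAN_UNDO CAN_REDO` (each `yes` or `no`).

After op 1 (type): buf='one' undo_depth=1 redo_depth=0
After op 2 (type): buf='onexyz' undo_depth=2 redo_depth=0
After op 3 (undo): buf='one' undo_depth=1 redo_depth=1
After op 4 (type): buf='onequx' undo_depth=2 redo_depth=0
After op 5 (type): buf='onequxcat' undo_depth=3 redo_depth=0
After op 6 (type): buf='onequxcatup' undo_depth=4 redo_depth=0
After op 7 (type): buf='onequxcatupxyz' undo_depth=5 redo_depth=0
After op 8 (type): buf='onequxcatupxyzok' undo_depth=6 redo_depth=0
After op 9 (delete): buf='onequxcatupxy' undo_depth=7 redo_depth=0
After op 10 (type): buf='onequxcatupxyabc' undo_depth=8 redo_depth=0

Answer: yes no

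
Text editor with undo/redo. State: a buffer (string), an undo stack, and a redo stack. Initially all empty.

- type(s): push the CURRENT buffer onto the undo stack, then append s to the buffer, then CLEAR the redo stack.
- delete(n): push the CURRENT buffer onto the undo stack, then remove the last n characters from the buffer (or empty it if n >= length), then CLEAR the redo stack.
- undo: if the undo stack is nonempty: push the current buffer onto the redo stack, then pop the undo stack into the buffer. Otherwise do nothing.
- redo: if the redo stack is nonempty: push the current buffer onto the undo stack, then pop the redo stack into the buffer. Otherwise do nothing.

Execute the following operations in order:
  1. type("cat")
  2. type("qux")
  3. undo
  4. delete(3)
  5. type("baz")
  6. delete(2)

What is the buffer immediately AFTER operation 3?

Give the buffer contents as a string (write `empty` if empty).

After op 1 (type): buf='cat' undo_depth=1 redo_depth=0
After op 2 (type): buf='catqux' undo_depth=2 redo_depth=0
After op 3 (undo): buf='cat' undo_depth=1 redo_depth=1

Answer: cat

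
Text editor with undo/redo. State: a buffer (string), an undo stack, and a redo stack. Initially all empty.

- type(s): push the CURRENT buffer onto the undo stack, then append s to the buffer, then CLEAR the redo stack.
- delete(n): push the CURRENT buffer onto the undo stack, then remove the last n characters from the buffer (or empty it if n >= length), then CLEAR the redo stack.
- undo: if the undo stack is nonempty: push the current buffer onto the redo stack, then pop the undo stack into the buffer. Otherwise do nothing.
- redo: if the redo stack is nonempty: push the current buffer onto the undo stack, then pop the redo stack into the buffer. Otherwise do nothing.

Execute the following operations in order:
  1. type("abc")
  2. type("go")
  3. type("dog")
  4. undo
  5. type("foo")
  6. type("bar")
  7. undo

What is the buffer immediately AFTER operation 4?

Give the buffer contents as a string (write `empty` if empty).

Answer: abcgo

Derivation:
After op 1 (type): buf='abc' undo_depth=1 redo_depth=0
After op 2 (type): buf='abcgo' undo_depth=2 redo_depth=0
After op 3 (type): buf='abcgodog' undo_depth=3 redo_depth=0
After op 4 (undo): buf='abcgo' undo_depth=2 redo_depth=1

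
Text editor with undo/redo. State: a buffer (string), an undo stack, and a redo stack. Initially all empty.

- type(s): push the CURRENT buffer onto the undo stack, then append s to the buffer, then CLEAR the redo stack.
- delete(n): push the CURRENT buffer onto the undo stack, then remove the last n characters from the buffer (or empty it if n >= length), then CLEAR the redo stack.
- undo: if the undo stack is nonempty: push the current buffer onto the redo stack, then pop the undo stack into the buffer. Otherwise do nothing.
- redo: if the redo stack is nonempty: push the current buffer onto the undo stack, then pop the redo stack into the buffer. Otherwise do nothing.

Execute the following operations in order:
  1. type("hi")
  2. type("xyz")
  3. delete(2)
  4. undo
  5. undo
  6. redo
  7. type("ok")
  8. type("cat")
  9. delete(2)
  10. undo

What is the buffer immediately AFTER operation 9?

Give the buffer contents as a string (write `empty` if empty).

Answer: hixyzokc

Derivation:
After op 1 (type): buf='hi' undo_depth=1 redo_depth=0
After op 2 (type): buf='hixyz' undo_depth=2 redo_depth=0
After op 3 (delete): buf='hix' undo_depth=3 redo_depth=0
After op 4 (undo): buf='hixyz' undo_depth=2 redo_depth=1
After op 5 (undo): buf='hi' undo_depth=1 redo_depth=2
After op 6 (redo): buf='hixyz' undo_depth=2 redo_depth=1
After op 7 (type): buf='hixyzok' undo_depth=3 redo_depth=0
After op 8 (type): buf='hixyzokcat' undo_depth=4 redo_depth=0
After op 9 (delete): buf='hixyzokc' undo_depth=5 redo_depth=0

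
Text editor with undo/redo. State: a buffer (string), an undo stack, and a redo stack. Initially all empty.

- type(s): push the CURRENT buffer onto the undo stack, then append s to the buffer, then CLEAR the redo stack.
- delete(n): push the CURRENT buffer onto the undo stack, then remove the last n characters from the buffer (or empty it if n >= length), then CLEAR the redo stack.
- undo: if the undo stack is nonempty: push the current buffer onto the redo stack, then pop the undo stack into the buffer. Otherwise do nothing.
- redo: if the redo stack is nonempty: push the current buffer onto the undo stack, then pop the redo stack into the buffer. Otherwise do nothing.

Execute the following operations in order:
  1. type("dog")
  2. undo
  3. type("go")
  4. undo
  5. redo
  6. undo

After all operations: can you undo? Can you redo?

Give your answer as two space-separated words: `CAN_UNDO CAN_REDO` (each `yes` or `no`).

After op 1 (type): buf='dog' undo_depth=1 redo_depth=0
After op 2 (undo): buf='(empty)' undo_depth=0 redo_depth=1
After op 3 (type): buf='go' undo_depth=1 redo_depth=0
After op 4 (undo): buf='(empty)' undo_depth=0 redo_depth=1
After op 5 (redo): buf='go' undo_depth=1 redo_depth=0
After op 6 (undo): buf='(empty)' undo_depth=0 redo_depth=1

Answer: no yes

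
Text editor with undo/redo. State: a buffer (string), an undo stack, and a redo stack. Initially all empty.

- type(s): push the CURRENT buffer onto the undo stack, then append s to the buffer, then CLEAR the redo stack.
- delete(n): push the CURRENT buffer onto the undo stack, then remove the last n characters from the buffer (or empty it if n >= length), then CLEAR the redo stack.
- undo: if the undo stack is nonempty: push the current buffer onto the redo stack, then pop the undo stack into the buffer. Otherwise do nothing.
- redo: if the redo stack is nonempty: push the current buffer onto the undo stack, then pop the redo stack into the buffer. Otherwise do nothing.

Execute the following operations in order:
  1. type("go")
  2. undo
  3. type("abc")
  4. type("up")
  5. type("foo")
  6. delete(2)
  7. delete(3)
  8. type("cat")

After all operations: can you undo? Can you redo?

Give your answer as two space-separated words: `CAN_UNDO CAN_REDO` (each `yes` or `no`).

After op 1 (type): buf='go' undo_depth=1 redo_depth=0
After op 2 (undo): buf='(empty)' undo_depth=0 redo_depth=1
After op 3 (type): buf='abc' undo_depth=1 redo_depth=0
After op 4 (type): buf='abcup' undo_depth=2 redo_depth=0
After op 5 (type): buf='abcupfoo' undo_depth=3 redo_depth=0
After op 6 (delete): buf='abcupf' undo_depth=4 redo_depth=0
After op 7 (delete): buf='abc' undo_depth=5 redo_depth=0
After op 8 (type): buf='abccat' undo_depth=6 redo_depth=0

Answer: yes no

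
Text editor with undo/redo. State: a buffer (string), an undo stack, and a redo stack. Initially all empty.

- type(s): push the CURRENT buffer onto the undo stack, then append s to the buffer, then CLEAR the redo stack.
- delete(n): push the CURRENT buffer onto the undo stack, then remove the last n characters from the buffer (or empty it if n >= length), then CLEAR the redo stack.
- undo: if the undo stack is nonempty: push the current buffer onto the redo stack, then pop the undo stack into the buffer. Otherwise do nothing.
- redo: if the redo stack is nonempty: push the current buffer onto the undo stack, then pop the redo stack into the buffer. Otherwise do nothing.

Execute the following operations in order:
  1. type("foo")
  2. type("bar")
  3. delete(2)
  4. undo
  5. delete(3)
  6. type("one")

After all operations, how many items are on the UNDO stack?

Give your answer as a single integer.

Answer: 4

Derivation:
After op 1 (type): buf='foo' undo_depth=1 redo_depth=0
After op 2 (type): buf='foobar' undo_depth=2 redo_depth=0
After op 3 (delete): buf='foob' undo_depth=3 redo_depth=0
After op 4 (undo): buf='foobar' undo_depth=2 redo_depth=1
After op 5 (delete): buf='foo' undo_depth=3 redo_depth=0
After op 6 (type): buf='fooone' undo_depth=4 redo_depth=0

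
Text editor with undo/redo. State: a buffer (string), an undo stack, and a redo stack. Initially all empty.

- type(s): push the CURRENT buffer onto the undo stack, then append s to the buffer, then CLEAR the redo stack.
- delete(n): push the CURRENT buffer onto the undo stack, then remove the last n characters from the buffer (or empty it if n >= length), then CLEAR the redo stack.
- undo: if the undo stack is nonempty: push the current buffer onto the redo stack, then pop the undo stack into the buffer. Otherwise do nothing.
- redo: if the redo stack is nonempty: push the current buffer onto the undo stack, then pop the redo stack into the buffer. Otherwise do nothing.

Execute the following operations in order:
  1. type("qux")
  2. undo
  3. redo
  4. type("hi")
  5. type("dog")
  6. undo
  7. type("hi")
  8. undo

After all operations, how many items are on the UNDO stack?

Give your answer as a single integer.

Answer: 2

Derivation:
After op 1 (type): buf='qux' undo_depth=1 redo_depth=0
After op 2 (undo): buf='(empty)' undo_depth=0 redo_depth=1
After op 3 (redo): buf='qux' undo_depth=1 redo_depth=0
After op 4 (type): buf='quxhi' undo_depth=2 redo_depth=0
After op 5 (type): buf='quxhidog' undo_depth=3 redo_depth=0
After op 6 (undo): buf='quxhi' undo_depth=2 redo_depth=1
After op 7 (type): buf='quxhihi' undo_depth=3 redo_depth=0
After op 8 (undo): buf='quxhi' undo_depth=2 redo_depth=1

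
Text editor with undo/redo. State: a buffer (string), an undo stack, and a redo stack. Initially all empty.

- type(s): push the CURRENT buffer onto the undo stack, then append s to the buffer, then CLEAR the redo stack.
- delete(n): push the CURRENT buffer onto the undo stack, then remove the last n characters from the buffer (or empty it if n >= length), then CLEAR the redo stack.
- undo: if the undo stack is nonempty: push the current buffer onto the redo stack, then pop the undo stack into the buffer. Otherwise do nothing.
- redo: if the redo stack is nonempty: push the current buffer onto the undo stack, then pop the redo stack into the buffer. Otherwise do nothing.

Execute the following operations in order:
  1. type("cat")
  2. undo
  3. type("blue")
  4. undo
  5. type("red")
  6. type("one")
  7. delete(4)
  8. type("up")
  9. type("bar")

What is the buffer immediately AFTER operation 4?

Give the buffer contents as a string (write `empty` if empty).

After op 1 (type): buf='cat' undo_depth=1 redo_depth=0
After op 2 (undo): buf='(empty)' undo_depth=0 redo_depth=1
After op 3 (type): buf='blue' undo_depth=1 redo_depth=0
After op 4 (undo): buf='(empty)' undo_depth=0 redo_depth=1

Answer: empty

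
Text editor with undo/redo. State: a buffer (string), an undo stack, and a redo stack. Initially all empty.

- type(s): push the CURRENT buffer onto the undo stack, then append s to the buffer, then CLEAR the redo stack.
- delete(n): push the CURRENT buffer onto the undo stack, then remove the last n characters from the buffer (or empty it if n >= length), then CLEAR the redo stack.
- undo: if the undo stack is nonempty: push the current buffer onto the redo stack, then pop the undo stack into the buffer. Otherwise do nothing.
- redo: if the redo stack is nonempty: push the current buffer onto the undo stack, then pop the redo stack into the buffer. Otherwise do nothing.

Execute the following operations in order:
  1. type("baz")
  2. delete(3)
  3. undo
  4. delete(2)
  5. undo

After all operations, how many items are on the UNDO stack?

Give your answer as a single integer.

Answer: 1

Derivation:
After op 1 (type): buf='baz' undo_depth=1 redo_depth=0
After op 2 (delete): buf='(empty)' undo_depth=2 redo_depth=0
After op 3 (undo): buf='baz' undo_depth=1 redo_depth=1
After op 4 (delete): buf='b' undo_depth=2 redo_depth=0
After op 5 (undo): buf='baz' undo_depth=1 redo_depth=1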